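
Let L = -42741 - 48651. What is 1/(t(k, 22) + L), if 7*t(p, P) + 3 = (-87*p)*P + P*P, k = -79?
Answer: -7/488057 ≈ -1.4343e-5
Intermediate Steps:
L = -91392
t(p, P) = -3/7 + P²/7 - 87*P*p/7 (t(p, P) = -3/7 + ((-87*p)*P + P*P)/7 = -3/7 + (-87*P*p + P²)/7 = -3/7 + (P² - 87*P*p)/7 = -3/7 + (P²/7 - 87*P*p/7) = -3/7 + P²/7 - 87*P*p/7)
1/(t(k, 22) + L) = 1/((-3/7 + (⅐)*22² - 87/7*22*(-79)) - 91392) = 1/((-3/7 + (⅐)*484 + 151206/7) - 91392) = 1/((-3/7 + 484/7 + 151206/7) - 91392) = 1/(151687/7 - 91392) = 1/(-488057/7) = -7/488057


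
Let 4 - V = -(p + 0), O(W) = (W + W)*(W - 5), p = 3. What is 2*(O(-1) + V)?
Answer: 38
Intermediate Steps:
O(W) = 2*W*(-5 + W) (O(W) = (2*W)*(-5 + W) = 2*W*(-5 + W))
V = 7 (V = 4 - (-1)*(3 + 0) = 4 - (-1)*3 = 4 - 1*(-3) = 4 + 3 = 7)
2*(O(-1) + V) = 2*(2*(-1)*(-5 - 1) + 7) = 2*(2*(-1)*(-6) + 7) = 2*(12 + 7) = 2*19 = 38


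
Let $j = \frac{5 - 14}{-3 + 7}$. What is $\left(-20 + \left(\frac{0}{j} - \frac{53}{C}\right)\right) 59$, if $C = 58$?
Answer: $- \frac{71567}{58} \approx -1233.9$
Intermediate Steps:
$j = - \frac{9}{4} \approx -2.25$
$\left(-20 + \left(\frac{0}{j} - \frac{53}{C}\right)\right) 59 = \left(-20 + \left(\frac{0}{- \frac{9}{4}} - \frac{53}{58}\right)\right) 59 = \left(-20 + \left(0 \left(- \frac{4}{9}\right) - \frac{53}{58}\right)\right) 59 = \left(-20 + \left(0 - \frac{53}{58}\right)\right) 59 = \left(-20 - \frac{53}{58}\right) 59 = \left(- \frac{1213}{58}\right) 59 = - \frac{71567}{58}$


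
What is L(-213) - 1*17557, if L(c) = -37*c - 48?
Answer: -9724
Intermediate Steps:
L(c) = -48 - 37*c
L(-213) - 1*17557 = (-48 - 37*(-213)) - 1*17557 = (-48 + 7881) - 17557 = 7833 - 17557 = -9724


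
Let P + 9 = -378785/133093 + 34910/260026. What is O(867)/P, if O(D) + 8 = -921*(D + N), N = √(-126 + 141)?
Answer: 13817359994189635/202658217771 + 5312272804163*√15/67552739257 ≈ 68485.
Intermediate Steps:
N = √15 ≈ 3.8730
O(D) = -8 - 921*D - 921*√15 (O(D) = -8 - 921*(D + √15) = -8 + (-921*D - 921*√15) = -8 - 921*D - 921*√15)
P = -202658217771/17303820209 (P = -9 + (-378785/133093 + 34910/260026) = -9 + (-378785*1/133093 + 34910*(1/260026)) = -9 + (-378785/133093 + 17455/130013) = -9 - 46923835890/17303820209 = -202658217771/17303820209 ≈ -11.712)
O(867)/P = (-8 - 921*867 - 921*√15)/(-202658217771/17303820209) = (-8 - 798507 - 921*√15)*(-17303820209/202658217771) = (-798515 - 921*√15)*(-17303820209/202658217771) = 13817359994189635/202658217771 + 5312272804163*√15/67552739257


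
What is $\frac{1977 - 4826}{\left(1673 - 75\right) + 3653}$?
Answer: $- \frac{2849}{5251} \approx -0.54256$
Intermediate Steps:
$\frac{1977 - 4826}{\left(1673 - 75\right) + 3653} = - \frac{2849}{1598 + 3653} = - \frac{2849}{5251}$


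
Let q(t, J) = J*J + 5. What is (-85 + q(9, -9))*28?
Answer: 28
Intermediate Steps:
q(t, J) = 5 + J² (q(t, J) = J² + 5 = 5 + J²)
(-85 + q(9, -9))*28 = (-85 + (5 + (-9)²))*28 = (-85 + (5 + 81))*28 = (-85 + 86)*28 = 1*28 = 28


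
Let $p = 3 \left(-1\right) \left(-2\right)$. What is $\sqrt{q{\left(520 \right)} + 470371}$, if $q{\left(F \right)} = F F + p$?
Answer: $\sqrt{740777} \approx 860.68$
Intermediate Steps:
$p = 6$ ($p = \left(-3\right) \left(-2\right) = 6$)
$q{\left(F \right)} = 6 + F^{2}$ ($q{\left(F \right)} = F F + 6 = F^{2} + 6 = 6 + F^{2}$)
$\sqrt{q{\left(520 \right)} + 470371} = \sqrt{\left(6 + 520^{2}\right) + 470371} = \sqrt{\left(6 + 270400\right) + 470371} = \sqrt{270406 + 470371} = \sqrt{740777}$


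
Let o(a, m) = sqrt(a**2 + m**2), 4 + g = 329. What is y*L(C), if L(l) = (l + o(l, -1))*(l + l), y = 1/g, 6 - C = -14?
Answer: 32/13 + 8*sqrt(401)/65 ≈ 4.9262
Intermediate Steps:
g = 325 (g = -4 + 329 = 325)
C = 20 (C = 6 - 1*(-14) = 6 + 14 = 20)
y = 1/325 ≈ 0.0030769
L(l) = 2*l*(l + sqrt(1 + l**2)) (L(l) = (l + sqrt(l**2 + (-1)**2))*(l + l) = (l + sqrt(l**2 + 1))*(2*l) = (l + sqrt(1 + l**2))*(2*l) = 2*l*(l + sqrt(1 + l**2)))
y*L(C) = (2*20*(20 + sqrt(1 + 20**2)))/325 = (2*20*(20 + sqrt(1 + 400)))/325 = (2*20*(20 + sqrt(401)))/325 = (800 + 40*sqrt(401))/325 = 32/13 + 8*sqrt(401)/65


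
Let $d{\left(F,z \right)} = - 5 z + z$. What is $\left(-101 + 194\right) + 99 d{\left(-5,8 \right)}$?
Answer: $-3075$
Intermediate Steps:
$d{\left(F,z \right)} = - 4 z$
$\left(-101 + 194\right) + 99 d{\left(-5,8 \right)} = \left(-101 + 194\right) + 99 \left(\left(-4\right) 8\right) = 93 + 99 \left(-32\right) = 93 - 3168 = -3075$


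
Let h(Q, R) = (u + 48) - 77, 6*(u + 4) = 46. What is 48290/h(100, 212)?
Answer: -72435/38 ≈ -1906.2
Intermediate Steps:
u = 11/3 (u = -4 + (⅙)*46 = -4 + 23/3 = 11/3 ≈ 3.6667)
h(Q, R) = -76/3 (h(Q, R) = (11/3 + 48) - 77 = 155/3 - 77 = -76/3)
48290/h(100, 212) = 48290/(-76/3) = 48290*(-3/76) = -72435/38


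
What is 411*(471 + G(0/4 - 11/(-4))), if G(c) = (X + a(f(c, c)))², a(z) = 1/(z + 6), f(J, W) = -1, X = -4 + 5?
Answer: 4854321/25 ≈ 1.9417e+5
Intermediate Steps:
X = 1
a(z) = 1/(6 + z)
G(c) = 36/25 (G(c) = (1 + 1/(6 - 1))² = (1 + 1/5)² = (1 + ⅕)² = (6/5)² = 36/25)
411*(471 + G(0/4 - 11/(-4))) = 411*(471 + 36/25) = 411*(11811/25) = 4854321/25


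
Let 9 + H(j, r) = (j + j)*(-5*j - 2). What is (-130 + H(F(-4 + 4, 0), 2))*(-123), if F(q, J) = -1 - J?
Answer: 17835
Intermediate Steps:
H(j, r) = -9 + 2*j*(-2 - 5*j) (H(j, r) = -9 + (j + j)*(-5*j - 2) = -9 + (2*j)*(-2 - 5*j) = -9 + 2*j*(-2 - 5*j))
(-130 + H(F(-4 + 4, 0), 2))*(-123) = (-130 + (-9 - 10*(-1 - 1*0)² - 4*(-1 - 1*0)))*(-123) = (-130 + (-9 - 10*(-1 + 0)² - 4*(-1 + 0)))*(-123) = (-130 + (-9 - 10*(-1)² - 4*(-1)))*(-123) = (-130 + (-9 - 10*1 + 4))*(-123) = (-130 + (-9 - 10 + 4))*(-123) = (-130 - 15)*(-123) = -145*(-123) = 17835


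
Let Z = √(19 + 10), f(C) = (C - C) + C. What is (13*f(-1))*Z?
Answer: -13*√29 ≈ -70.007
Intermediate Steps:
f(C) = C (f(C) = 0 + C = C)
Z = √29 ≈ 5.3852
(13*f(-1))*Z = (13*(-1))*√29 = -13*√29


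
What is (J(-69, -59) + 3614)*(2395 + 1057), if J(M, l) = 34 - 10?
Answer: 12558376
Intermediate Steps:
J(M, l) = 24
(J(-69, -59) + 3614)*(2395 + 1057) = (24 + 3614)*(2395 + 1057) = 3638*3452 = 12558376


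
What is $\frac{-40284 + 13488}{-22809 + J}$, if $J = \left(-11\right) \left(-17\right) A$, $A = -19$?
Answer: $\frac{1914}{1883} \approx 1.0165$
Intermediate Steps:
$J = -3553$ ($J = \left(-11\right) \left(-17\right) \left(-19\right) = 187 \left(-19\right) = -3553$)
$\frac{-40284 + 13488}{-22809 + J} = \frac{-40284 + 13488}{-22809 - 3553} = - \frac{26796}{-26362} = \left(-26796\right) \left(- \frac{1}{26362}\right) = \frac{1914}{1883}$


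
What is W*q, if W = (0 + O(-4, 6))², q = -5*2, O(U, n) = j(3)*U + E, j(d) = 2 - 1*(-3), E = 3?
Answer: -2890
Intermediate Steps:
j(d) = 5 (j(d) = 2 + 3 = 5)
O(U, n) = 3 + 5*U (O(U, n) = 5*U + 3 = 3 + 5*U)
q = -10
W = 289 (W = (0 + (3 + 5*(-4)))² = (0 + (3 - 20))² = (0 - 17)² = (-17)² = 289)
W*q = 289*(-10) = -2890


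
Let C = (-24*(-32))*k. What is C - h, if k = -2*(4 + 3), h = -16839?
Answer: 6087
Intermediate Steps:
k = -14 (k = -2*7 = -14)
C = -10752 (C = -24*(-32)*(-14) = 768*(-14) = -10752)
C - h = -10752 - 1*(-16839) = -10752 + 16839 = 6087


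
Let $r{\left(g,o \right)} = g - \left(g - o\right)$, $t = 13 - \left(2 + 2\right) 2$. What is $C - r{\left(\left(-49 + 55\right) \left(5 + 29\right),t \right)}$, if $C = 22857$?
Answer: $22852$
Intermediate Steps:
$t = 5$ ($t = 13 - 4 \cdot 2 = 13 - 8 = 5$)
$r{\left(g,o \right)} = o$
$C - r{\left(\left(-49 + 55\right) \left(5 + 29\right),t \right)} = 22857 - 5 = 22852$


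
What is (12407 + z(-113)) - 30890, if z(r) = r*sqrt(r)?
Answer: -18483 - 113*I*sqrt(113) ≈ -18483.0 - 1201.2*I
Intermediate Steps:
z(r) = r**(3/2)
(12407 + z(-113)) - 30890 = (12407 + (-113)**(3/2)) - 30890 = (12407 - 113*I*sqrt(113)) - 30890 = -18483 - 113*I*sqrt(113)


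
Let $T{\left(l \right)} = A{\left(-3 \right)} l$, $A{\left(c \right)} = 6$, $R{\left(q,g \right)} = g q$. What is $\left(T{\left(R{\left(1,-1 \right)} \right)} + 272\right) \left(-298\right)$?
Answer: $-79268$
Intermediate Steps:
$T{\left(l \right)} = 6 l$
$\left(T{\left(R{\left(1,-1 \right)} \right)} + 272\right) \left(-298\right) = \left(6 \left(\left(-1\right) 1\right) + 272\right) \left(-298\right) = \left(6 \left(-1\right) + 272\right) \left(-298\right) = \left(-6 + 272\right) \left(-298\right) = 266 \left(-298\right) = -79268$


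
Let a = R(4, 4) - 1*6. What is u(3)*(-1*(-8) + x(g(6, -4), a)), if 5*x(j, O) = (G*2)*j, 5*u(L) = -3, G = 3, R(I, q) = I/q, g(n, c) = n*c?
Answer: 312/25 ≈ 12.480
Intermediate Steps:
g(n, c) = c*n
u(L) = -3/5 (u(L) = (1/5)*(-3) = -3/5)
a = -5 (a = 4/4 - 1*6 = 4*(1/4) - 6 = 1 - 6 = -5)
x(j, O) = 6*j/5 (x(j, O) = ((3*2)*j)/5 = (6*j)/5 = 6*j/5)
u(3)*(-1*(-8) + x(g(6, -4), a)) = -3*(-1*(-8) + 6*(-4*6)/5)/5 = -3*(8 + (6/5)*(-24))/5 = -3*(8 - 144/5)/5 = -3/5*(-104/5) = 312/25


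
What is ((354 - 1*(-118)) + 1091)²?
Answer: 2442969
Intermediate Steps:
((354 - 1*(-118)) + 1091)² = ((354 + 118) + 1091)² = (472 + 1091)² = 1563² = 2442969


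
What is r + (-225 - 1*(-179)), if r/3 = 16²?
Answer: 722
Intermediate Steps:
r = 768 (r = 3*16² = 3*256 = 768)
r + (-225 - 1*(-179)) = 768 + (-225 - 1*(-179)) = 768 + (-225 + 179) = 768 - 46 = 722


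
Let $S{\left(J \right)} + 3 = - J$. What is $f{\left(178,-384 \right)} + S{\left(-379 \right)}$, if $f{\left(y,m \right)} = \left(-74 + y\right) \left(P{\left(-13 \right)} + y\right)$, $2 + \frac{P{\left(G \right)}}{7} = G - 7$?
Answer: $2872$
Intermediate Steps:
$P{\left(G \right)} = -63 + 7 G$ ($P{\left(G \right)} = -14 + 7 \left(G - 7\right) = -14 + 7 \left(-7 + G\right) = -14 + \left(-49 + 7 G\right) = -63 + 7 G$)
$S{\left(J \right)} = -3 - J$
$f{\left(y,m \right)} = \left(-154 + y\right) \left(-74 + y\right)$ ($f{\left(y,m \right)} = \left(-74 + y\right) \left(\left(-63 + 7 \left(-13\right)\right) + y\right) = \left(-74 + y\right) \left(\left(-63 - 91\right) + y\right) = \left(-74 + y\right) \left(-154 + y\right) = \left(-154 + y\right) \left(-74 + y\right)$)
$f{\left(178,-384 \right)} + S{\left(-379 \right)} = \left(11396 + 178^{2} - 40584\right) - -376 = \left(11396 + 31684 - 40584\right) + \left(-3 + 379\right) = 2496 + 376 = 2872$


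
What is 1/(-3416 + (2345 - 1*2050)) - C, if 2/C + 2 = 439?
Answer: -6679/1363877 ≈ -0.0048971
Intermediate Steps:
C = 2/437 (C = 2/(-2 + 439) = 2/437 ≈ 0.0045767)
1/(-3416 + (2345 - 1*2050)) - C = 1/(-3416 + (2345 - 1*2050)) - 1*2/437 = 1/(-3416 + (2345 - 2050)) - 2/437 = 1/(-3416 + 295) - 2/437 = 1/(-3121) - 2/437 = -1/3121 - 2/437 = -6679/1363877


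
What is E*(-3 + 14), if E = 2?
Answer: 22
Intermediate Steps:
E*(-3 + 14) = 2*(-3 + 14) = 2*11 = 22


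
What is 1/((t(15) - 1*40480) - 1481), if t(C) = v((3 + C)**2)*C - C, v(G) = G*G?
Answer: 1/1532664 ≈ 6.5246e-7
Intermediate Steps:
v(G) = G**2
t(C) = -C + C*(3 + C)**4 (t(C) = ((3 + C)**2)**2*C - C = (3 + C)**4*C - C = C*(3 + C)**4 - C = -C + C*(3 + C)**4)
1/((t(15) - 1*40480) - 1481) = 1/((15*(-1 + (3 + 15)**4) - 1*40480) - 1481) = 1/((15*(-1 + 18**4) - 40480) - 1481) = 1/((15*(-1 + 104976) - 40480) - 1481) = 1/((15*104975 - 40480) - 1481) = 1/((1574625 - 40480) - 1481) = 1/(1534145 - 1481) = 1/1532664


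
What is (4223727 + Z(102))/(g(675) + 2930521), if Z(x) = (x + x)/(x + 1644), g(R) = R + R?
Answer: 1229104591/853174461 ≈ 1.4406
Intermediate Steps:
g(R) = 2*R
Z(x) = 2*x/(1644 + x) (Z(x) = (2*x)/(1644 + x) = 2*x/(1644 + x))
(4223727 + Z(102))/(g(675) + 2930521) = (4223727 + 2*102/(1644 + 102))/(2*675 + 2930521) = (4223727 + 2*102/1746)/(1350 + 2930521) = (4223727 + 2*102*(1/1746))/2931871 = (4223727 + 34/291)*(1/2931871) = (1229104591/291)*(1/2931871) = 1229104591/853174461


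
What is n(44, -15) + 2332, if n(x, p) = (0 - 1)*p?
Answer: 2347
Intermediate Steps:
n(x, p) = -p
n(44, -15) + 2332 = -1*(-15) + 2332 = 15 + 2332 = 2347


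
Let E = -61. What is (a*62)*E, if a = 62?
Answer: -234484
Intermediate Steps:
(a*62)*E = (62*62)*(-61) = 3844*(-61) = -234484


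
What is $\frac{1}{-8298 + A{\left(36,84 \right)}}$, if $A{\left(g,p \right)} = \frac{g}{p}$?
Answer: $- \frac{7}{58083} \approx -0.00012052$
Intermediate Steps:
$\frac{1}{-8298 + A{\left(36,84 \right)}} = \frac{1}{-8298 + \frac{36}{84}} = \frac{1}{-8298 + 36 \cdot \frac{1}{84}} = \frac{1}{-8298 + \frac{3}{7}} = \frac{1}{- \frac{58083}{7}} = - \frac{7}{58083}$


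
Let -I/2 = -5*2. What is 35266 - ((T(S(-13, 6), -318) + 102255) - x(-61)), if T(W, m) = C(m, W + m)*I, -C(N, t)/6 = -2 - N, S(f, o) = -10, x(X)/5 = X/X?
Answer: -29064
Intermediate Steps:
x(X) = 5 (x(X) = 5*(X/X) = 5*1 = 5)
I = 20 (I = -(-10)*2 = -2*(-10) = 20)
C(N, t) = 12 + 6*N (C(N, t) = -6*(-2 - N) = 12 + 6*N)
T(W, m) = 240 + 120*m (T(W, m) = (12 + 6*m)*20 = 240 + 120*m)
35266 - ((T(S(-13, 6), -318) + 102255) - x(-61)) = 35266 - (((240 + 120*(-318)) + 102255) - 1*5) = 35266 - (((240 - 38160) + 102255) - 5) = 35266 - ((-37920 + 102255) - 5) = 35266 - (64335 - 5) = 35266 - 1*64330 = 35266 - 64330 = -29064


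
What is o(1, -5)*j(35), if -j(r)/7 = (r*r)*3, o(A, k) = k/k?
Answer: -25725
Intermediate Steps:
o(A, k) = 1
j(r) = -21*r² (j(r) = -7*r*r*3 = -7*r²*3 = -21*r²)
o(1, -5)*j(35) = 1*(-21*35²) = 1*(-21*1225) = 1*(-25725) = -25725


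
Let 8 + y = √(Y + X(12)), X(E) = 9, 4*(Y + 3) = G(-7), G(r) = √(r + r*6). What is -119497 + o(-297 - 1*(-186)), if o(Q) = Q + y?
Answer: -119616 + √2*(7 + I)/4 ≈ -1.1961e+5 + 0.35355*I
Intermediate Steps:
G(r) = √7*√r (G(r) = √(r + 6*r) = √(7*r) = √7*√r)
Y = -3 + 7*I/4 (Y = -3 + (√7*√(-7))/4 = -3 + (√7*(I*√7))/4 = -3 + (7*I)/4 = -3 + 7*I/4 ≈ -3.0 + 1.75*I)
y = -8 + √2*(7 + I)/4 (y = -8 + √((-3 + 7*I/4) + 9) = -8 + √(6 + 7*I/4) = -8 + √2*(7 + I)/4 ≈ -5.5251 + 0.35355*I)
o(Q) = -8 + Q + √2*(7 + I)/4 (o(Q) = Q + (-8 + √2*(7 + I)/4) = -8 + Q + √2*(7 + I)/4)
-119497 + o(-297 - 1*(-186)) = -119497 + (-8 + (-297 - 1*(-186)) + √2*(7 + I)/4) = -119497 + (-8 + (-297 + 186) + √2*(7 + I)/4) = -119497 + (-8 - 111 + √2*(7 + I)/4) = -119497 + (-119 + √2*(7 + I)/4) = -119616 + √2*(7 + I)/4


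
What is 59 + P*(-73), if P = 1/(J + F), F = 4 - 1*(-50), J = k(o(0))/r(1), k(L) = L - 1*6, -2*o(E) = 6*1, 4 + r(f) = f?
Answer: 3290/57 ≈ 57.719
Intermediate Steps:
r(f) = -4 + f
o(E) = -3
k(L) = -6 + L (k(L) = L - 6 = -6 + L)
J = 3 (J = (-6 - 3)/(-4 + 1) = -9/(-3) = -9*(-⅓) = 3)
F = 54 (F = 4 + 50 = 54)
P = 1/57 (P = 1/(3 + 54) = 1/57 ≈ 0.017544)
59 + P*(-73) = 59 + (1/57)*(-73) = 59 - 73/57 = 3290/57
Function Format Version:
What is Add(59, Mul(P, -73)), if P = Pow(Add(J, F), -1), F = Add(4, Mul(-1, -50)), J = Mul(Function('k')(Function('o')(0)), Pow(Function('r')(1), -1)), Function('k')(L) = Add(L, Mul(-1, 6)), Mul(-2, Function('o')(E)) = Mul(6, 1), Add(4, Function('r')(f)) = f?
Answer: Rational(3290, 57) ≈ 57.719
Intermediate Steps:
Function('r')(f) = Add(-4, f)
Function('o')(E) = -3 (Function('o')(E) = Mul(Rational(-1, 2), Mul(6, 1)) = Mul(Rational(-1, 2), 6) = -3)
Function('k')(L) = Add(-6, L) (Function('k')(L) = Add(L, -6) = Add(-6, L))
J = 3 (J = Mul(Add(-6, -3), Pow(Add(-4, 1), -1)) = Mul(-9, Pow(-3, -1)) = Mul(-9, Rational(-1, 3)) = 3)
F = 54 (F = Add(4, 50) = 54)
P = Rational(1, 57) (P = Pow(Add(3, 54), -1) = Pow(57, -1) = Rational(1, 57) ≈ 0.017544)
Add(59, Mul(P, -73)) = Add(59, Mul(Rational(1, 57), -73)) = Add(59, Rational(-73, 57)) = Rational(3290, 57)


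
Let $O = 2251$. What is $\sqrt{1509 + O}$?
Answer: $4 \sqrt{235} \approx 61.319$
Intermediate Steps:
$\sqrt{1509 + O} = \sqrt{1509 + 2251} = \sqrt{3760} = 4 \sqrt{235}$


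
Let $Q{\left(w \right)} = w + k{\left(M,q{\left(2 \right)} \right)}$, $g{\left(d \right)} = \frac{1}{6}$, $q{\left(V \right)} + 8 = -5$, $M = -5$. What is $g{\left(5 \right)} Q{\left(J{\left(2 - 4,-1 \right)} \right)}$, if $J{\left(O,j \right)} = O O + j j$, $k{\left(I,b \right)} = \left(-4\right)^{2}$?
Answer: $\frac{7}{2} \approx 3.5$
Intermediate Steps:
$q{\left(V \right)} = -13$ ($q{\left(V \right)} = -8 - 5 = -13$)
$k{\left(I,b \right)} = 16$
$J{\left(O,j \right)} = O^{2} + j^{2}$
$g{\left(d \right)} = \frac{1}{6}$
$Q{\left(w \right)} = 16 + w$ ($Q{\left(w \right)} = w + 16 = 16 + w$)
$g{\left(5 \right)} Q{\left(J{\left(2 - 4,-1 \right)} \right)} = \frac{16 + \left(\left(2 - 4\right)^{2} + \left(-1\right)^{2}\right)}{6} = \frac{16 + \left(\left(-2\right)^{2} + 1\right)}{6} = \frac{16 + \left(4 + 1\right)}{6} = \frac{16 + 5}{6} = \frac{1}{6} \cdot 21 = \frac{7}{2}$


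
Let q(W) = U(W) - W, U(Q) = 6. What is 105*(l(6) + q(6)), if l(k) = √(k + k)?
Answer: 210*√3 ≈ 363.73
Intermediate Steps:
l(k) = √2*√k (l(k) = √(2*k) = √2*√k)
q(W) = 6 - W
105*(l(6) + q(6)) = 105*(√2*√6 + (6 - 1*6)) = 105*(2*√3 + (6 - 6)) = 105*(2*√3 + 0) = 105*(2*√3) = 210*√3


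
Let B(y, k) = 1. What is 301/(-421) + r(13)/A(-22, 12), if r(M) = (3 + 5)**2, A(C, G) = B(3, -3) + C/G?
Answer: -163169/2105 ≈ -77.515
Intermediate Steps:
A(C, G) = 1 + C/G
r(M) = 64 (r(M) = 8**2 = 64)
301/(-421) + r(13)/A(-22, 12) = 301/(-421) + 64/(((-22 + 12)/12)) = 301*(-1/421) + 64/(((1/12)*(-10))) = -301/421 + 64/(-5/6) = -301/421 + 64*(-6/5) = -301/421 - 384/5 = -163169/2105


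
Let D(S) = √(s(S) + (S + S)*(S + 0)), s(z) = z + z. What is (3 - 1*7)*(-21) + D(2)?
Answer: 84 + 2*√3 ≈ 87.464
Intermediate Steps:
s(z) = 2*z
D(S) = √(2*S + 2*S²) (D(S) = √(2*S + (S + S)*(S + 0)) = √(2*S + (2*S)*S) = √(2*S + 2*S²))
(3 - 1*7)*(-21) + D(2) = (3 - 1*7)*(-21) + √2*√(2*(1 + 2)) = (3 - 7)*(-21) + √2*√(2*3) = -4*(-21) + √2*√6 = 84 + 2*√3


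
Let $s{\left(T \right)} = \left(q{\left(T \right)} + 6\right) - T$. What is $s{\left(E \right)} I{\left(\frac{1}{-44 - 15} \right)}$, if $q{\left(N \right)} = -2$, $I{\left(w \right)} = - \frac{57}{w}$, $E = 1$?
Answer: $10089$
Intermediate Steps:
$s{\left(T \right)} = 4 - T$ ($s{\left(T \right)} = \left(-2 + 6\right) - T = 4 - T$)
$s{\left(E \right)} I{\left(\frac{1}{-44 - 15} \right)} = \left(4 - 1\right) \left(- \frac{57}{\frac{1}{-44 - 15}}\right) = \left(4 - 1\right) \left(- \frac{57}{\frac{1}{-59}}\right) = 3 \left(- \frac{57}{- \frac{1}{59}}\right) = 3 \left(\left(-57\right) \left(-59\right)\right) = 3 \cdot 3363 = 10089$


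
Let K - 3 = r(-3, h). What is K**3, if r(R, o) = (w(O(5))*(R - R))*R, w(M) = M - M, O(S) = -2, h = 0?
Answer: 27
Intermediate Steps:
w(M) = 0
r(R, o) = 0 (r(R, o) = (0*(R - R))*R = (0*0)*R = 0*R = 0)
K = 3 (K = 3 + 0 = 3)
K**3 = 3**3 = 27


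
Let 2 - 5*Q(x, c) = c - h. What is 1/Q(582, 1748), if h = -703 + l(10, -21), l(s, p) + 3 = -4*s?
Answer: -5/2492 ≈ -0.0020064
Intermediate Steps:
l(s, p) = -3 - 4*s
h = -746 (h = -703 + (-3 - 4*10) = -703 + (-3 - 40) = -703 - 43 = -746)
Q(x, c) = -744/5 - c/5 (Q(x, c) = ⅖ - (c - 1*(-746))/5 = ⅖ - (c + 746)/5 = ⅖ - (746 + c)/5 = ⅖ + (-746/5 - c/5) = -744/5 - c/5)
1/Q(582, 1748) = 1/(-744/5 - ⅕*1748) = 1/(-744/5 - 1748/5) = 1/(-2492/5) = -5/2492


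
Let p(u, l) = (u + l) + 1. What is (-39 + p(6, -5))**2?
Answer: 1369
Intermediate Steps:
p(u, l) = 1 + l + u (p(u, l) = (l + u) + 1 = 1 + l + u)
(-39 + p(6, -5))**2 = (-39 + (1 - 5 + 6))**2 = (-39 + 2)**2 = (-37)**2 = 1369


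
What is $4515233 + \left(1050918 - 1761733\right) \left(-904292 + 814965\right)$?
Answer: $63499486738$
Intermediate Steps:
$4515233 + \left(1050918 - 1761733\right) \left(-904292 + 814965\right) = 4515233 - -63494971505 = 4515233 + 63494971505 = 63499486738$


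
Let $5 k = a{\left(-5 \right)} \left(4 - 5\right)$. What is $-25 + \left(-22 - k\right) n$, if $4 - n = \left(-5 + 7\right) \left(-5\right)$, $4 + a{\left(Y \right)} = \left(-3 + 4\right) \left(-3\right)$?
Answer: $- \frac{1763}{5} \approx -352.6$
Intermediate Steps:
$a{\left(Y \right)} = -7$ ($a{\left(Y \right)} = -4 + \left(-3 + 4\right) \left(-3\right) = -4 + 1 \left(-3\right) = -4 - 3 = -7$)
$n = 14$ ($n = 4 - \left(-5 + 7\right) \left(-5\right) = 4 - 2 \left(-5\right) = 4 - -10 = 4 + 10 = 14$)
$k = \frac{7}{5}$ ($k = \frac{\left(-7\right) \left(4 - 5\right)}{5} = \frac{\left(-7\right) \left(-1\right)}{5} = \frac{1}{5} \cdot 7 = \frac{7}{5} \approx 1.4$)
$-25 + \left(-22 - k\right) n = -25 + \left(-22 - \frac{7}{5}\right) 14 = -25 - \frac{1638}{5} = - \frac{1763}{5}$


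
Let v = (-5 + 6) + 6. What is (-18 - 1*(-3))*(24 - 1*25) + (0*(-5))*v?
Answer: 15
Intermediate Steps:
v = 7 (v = 1 + 6 = 7)
(-18 - 1*(-3))*(24 - 1*25) + (0*(-5))*v = (-18 - 1*(-3))*(24 - 1*25) + (0*(-5))*7 = (-18 + 3)*(24 - 25) + 0*7 = -15*(-1) + 0 = 15 + 0 = 15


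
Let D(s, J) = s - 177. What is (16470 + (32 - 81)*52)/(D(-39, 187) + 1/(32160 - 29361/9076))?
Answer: -2031601255839/31520313754 ≈ -64.454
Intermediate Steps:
D(s, J) = -177 + s
(16470 + (32 - 81)*52)/(D(-39, 187) + 1/(32160 - 29361/9076)) = (16470 + (32 - 81)*52)/((-177 - 39) + 1/(32160 - 29361/9076)) = (16470 - 49*52)/(-216 + 1/(32160 - 29361*1/9076)) = (16470 - 2548)/(-216 + 1/(32160 - 29361/9076)) = 13922/(-216 + 1/(291854799/9076)) = 13922/(-216 + 9076/291854799) = 13922/(-63040627508/291854799) = 13922*(-291854799/63040627508) = -2031601255839/31520313754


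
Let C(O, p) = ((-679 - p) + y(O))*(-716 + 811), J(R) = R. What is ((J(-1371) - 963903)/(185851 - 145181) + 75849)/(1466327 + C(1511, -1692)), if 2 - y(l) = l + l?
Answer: 770953389/12970293385 ≈ 0.059440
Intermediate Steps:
y(l) = 2 - 2*l (y(l) = 2 - (l + l) = 2 - 2*l)
C(O, p) = -64315 - 190*O - 95*p (C(O, p) = ((-679 - p) + (2 - 2*O))*(-716 + 811) = (-677 - p - 2*O)*95 = -64315 - 190*O - 95*p)
((J(-1371) - 963903)/(185851 - 145181) + 75849)/(1466327 + C(1511, -1692)) = ((-1371 - 963903)/(185851 - 145181) + 75849)/(1466327 + (-64315 - 190*1511 - 95*(-1692))) = (-965274/40670 + 75849)/(1466327 + (-64315 - 287090 + 160740)) = (-965274*1/40670 + 75849)/(1466327 - 190665) = (-482637/20335 + 75849)/1275662 = (1541906778/20335)*(1/1275662) = 770953389/12970293385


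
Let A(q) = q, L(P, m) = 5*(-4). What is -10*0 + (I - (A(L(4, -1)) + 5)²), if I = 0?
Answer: -225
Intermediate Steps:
L(P, m) = -20
-10*0 + (I - (A(L(4, -1)) + 5)²) = -10*0 + (0 - (-20 + 5)²) = 0 + (0 - 1*(-15)²) = 0 + (0 - 1*225) = 0 + (0 - 225) = 0 - 225 = -225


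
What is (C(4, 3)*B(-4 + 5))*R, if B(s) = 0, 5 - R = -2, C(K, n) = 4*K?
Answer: 0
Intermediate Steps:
R = 7 (R = 5 - 1*(-2) = 5 + 2 = 7)
(C(4, 3)*B(-4 + 5))*R = ((4*4)*0)*7 = (16*0)*7 = 0*7 = 0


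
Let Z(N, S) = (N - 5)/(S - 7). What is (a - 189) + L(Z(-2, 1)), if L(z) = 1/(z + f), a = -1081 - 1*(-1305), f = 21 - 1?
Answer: 4451/127 ≈ 35.047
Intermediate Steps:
Z(N, S) = (-5 + N)/(-7 + S)
f = 20
a = 224 (a = -1081 + 1305 = 224)
L(z) = 1/(20 + z) (L(z) = 1/(z + 20) = 1/(20 + z))
(a - 189) + L(Z(-2, 1)) = (224 - 189) + 1/(20 + (-5 - 2)/(-7 + 1)) = 35 + 1/(20 - 7/(-6)) = 35 + 1/(20 - ⅙*(-7)) = 35 + 1/(20 + 7/6) = 35 + 1/(127/6) = 35 + 6/127 = 4451/127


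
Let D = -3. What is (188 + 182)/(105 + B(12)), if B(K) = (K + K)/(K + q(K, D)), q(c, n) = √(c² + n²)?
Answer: 27010/4241 - 2960*√17/4241 ≈ 3.4911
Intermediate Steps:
B(K) = 2*K/(K + √(9 + K²)) (B(K) = (K + K)/(K + √(K² + (-3)²)) = (2*K)/(K + √(K² + 9)) = (2*K)/(K + √(9 + K²)) = 2*K/(K + √(9 + K²)))
(188 + 182)/(105 + B(12)) = (188 + 182)/(105 + 2*12/(12 + √(9 + 12²))) = 370/(105 + 2*12/(12 + √(9 + 144))) = 370/(105 + 2*12/(12 + √153)) = 370/(105 + 2*12/(12 + 3*√17)) = 370/(105 + 24/(12 + 3*√17))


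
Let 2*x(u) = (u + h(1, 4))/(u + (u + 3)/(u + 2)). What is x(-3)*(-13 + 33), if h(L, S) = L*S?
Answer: -10/3 ≈ -3.3333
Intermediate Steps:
x(u) = (4 + u)/(2*(u + (3 + u)/(2 + u))) (x(u) = ((u + 1*4)/(u + (u + 3)/(u + 2)))/2 = ((u + 4)/(u + (3 + u)/(2 + u)))/2 = ((4 + u)/(u + (3 + u)/(2 + u)))/2 = (4 + u)/(2*(u + (3 + u)/(2 + u))))
x(-3)*(-13 + 33) = ((8 + (-3)² + 6*(-3))/(2*(3 + (-3)² + 3*(-3))))*(-13 + 33) = ((8 + 9 - 18)/(2*(3 + 9 - 9)))*20 = ((½)*(-1)/3)*20 = ((½)*(⅓)*(-1))*20 = -⅙*20 = -10/3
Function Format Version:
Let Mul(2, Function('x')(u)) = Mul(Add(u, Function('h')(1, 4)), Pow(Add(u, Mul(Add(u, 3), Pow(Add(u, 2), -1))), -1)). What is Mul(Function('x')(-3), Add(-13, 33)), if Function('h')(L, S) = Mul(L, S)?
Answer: Rational(-10, 3) ≈ -3.3333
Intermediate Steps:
Function('x')(u) = Mul(Rational(1, 2), Pow(Add(u, Mul(Pow(Add(2, u), -1), Add(3, u))), -1), Add(4, u)) (Function('x')(u) = Mul(Rational(1, 2), Mul(Add(u, Mul(1, 4)), Pow(Add(u, Mul(Add(u, 3), Pow(Add(u, 2), -1))), -1))) = Mul(Rational(1, 2), Mul(Add(u, 4), Pow(Add(u, Mul(Add(3, u), Pow(Add(2, u), -1))), -1))) = Mul(Rational(1, 2), Mul(Add(4, u), Pow(Add(u, Mul(Pow(Add(2, u), -1), Add(3, u))), -1))) = Mul(Rational(1, 2), Mul(Pow(Add(u, Mul(Pow(Add(2, u), -1), Add(3, u))), -1), Add(4, u))) = Mul(Rational(1, 2), Pow(Add(u, Mul(Pow(Add(2, u), -1), Add(3, u))), -1), Add(4, u)))
Mul(Function('x')(-3), Add(-13, 33)) = Mul(Mul(Rational(1, 2), Pow(Add(3, Pow(-3, 2), Mul(3, -3)), -1), Add(8, Pow(-3, 2), Mul(6, -3))), Add(-13, 33)) = Mul(Mul(Rational(1, 2), Pow(Add(3, 9, -9), -1), Add(8, 9, -18)), 20) = Mul(Mul(Rational(1, 2), Pow(3, -1), -1), 20) = Mul(Mul(Rational(1, 2), Rational(1, 3), -1), 20) = Mul(Rational(-1, 6), 20) = Rational(-10, 3)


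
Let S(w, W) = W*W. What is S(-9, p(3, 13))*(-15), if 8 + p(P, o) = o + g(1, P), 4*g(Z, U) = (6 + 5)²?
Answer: -298215/16 ≈ -18638.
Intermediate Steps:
g(Z, U) = 121/4 (g(Z, U) = (6 + 5)²/4 = (¼)*11² = (¼)*121 = 121/4)
p(P, o) = 89/4 + o (p(P, o) = -8 + (o + 121/4) = -8 + (121/4 + o) = 89/4 + o)
S(w, W) = W²
S(-9, p(3, 13))*(-15) = (89/4 + 13)²*(-15) = (141/4)²*(-15) = (19881/16)*(-15) = -298215/16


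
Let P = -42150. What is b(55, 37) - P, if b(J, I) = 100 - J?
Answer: 42195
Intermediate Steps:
b(55, 37) - P = (100 - 1*55) - 1*(-42150) = (100 - 55) + 42150 = 45 + 42150 = 42195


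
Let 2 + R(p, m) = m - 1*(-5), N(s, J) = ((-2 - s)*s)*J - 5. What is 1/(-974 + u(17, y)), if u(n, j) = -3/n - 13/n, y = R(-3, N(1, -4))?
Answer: -17/16574 ≈ -0.0010257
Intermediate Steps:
N(s, J) = -5 + J*s*(-2 - s) (N(s, J) = (s*(-2 - s))*J - 5 = J*s*(-2 - s) - 5 = -5 + J*s*(-2 - s))
R(p, m) = 3 + m (R(p, m) = -2 + (m - 1*(-5)) = -2 + (m + 5) = -2 + (5 + m) = 3 + m)
y = 10 (y = 3 + (-5 - 1*(-4)*1**2 - 2*(-4)*1) = 3 + (-5 - 1*(-4)*1 + 8) = 3 + (-5 + 4 + 8) = 3 + 7 = 10)
u(n, j) = -16/n
1/(-974 + u(17, y)) = 1/(-974 - 16/17) = 1/(-16574/17) = -17/16574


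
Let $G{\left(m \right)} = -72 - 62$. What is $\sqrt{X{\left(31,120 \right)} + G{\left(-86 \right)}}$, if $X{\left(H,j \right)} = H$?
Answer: $i \sqrt{103} \approx 10.149 i$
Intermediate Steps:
$G{\left(m \right)} = -134$ ($G{\left(m \right)} = -72 - 62 = -134$)
$\sqrt{X{\left(31,120 \right)} + G{\left(-86 \right)}} = \sqrt{31 - 134} = \sqrt{-103} = i \sqrt{103}$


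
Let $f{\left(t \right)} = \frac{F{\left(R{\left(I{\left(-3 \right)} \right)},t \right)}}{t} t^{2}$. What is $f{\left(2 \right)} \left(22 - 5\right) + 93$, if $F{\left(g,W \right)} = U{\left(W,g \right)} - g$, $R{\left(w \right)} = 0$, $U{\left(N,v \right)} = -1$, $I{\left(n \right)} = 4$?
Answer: $59$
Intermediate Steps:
$F{\left(g,W \right)} = -1 - g$
$f{\left(t \right)} = - t$ ($f{\left(t \right)} = \frac{-1 - 0}{t} t^{2} = \frac{-1 + 0}{t} t^{2} = - \frac{1}{t} t^{2} = - t$)
$f{\left(2 \right)} \left(22 - 5\right) + 93 = \left(-1\right) 2 \left(22 - 5\right) + 93 = - 2 \left(22 - 5\right) + 93 = \left(-2\right) 17 + 93 = -34 + 93 = 59$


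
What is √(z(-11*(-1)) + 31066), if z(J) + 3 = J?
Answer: √31074 ≈ 176.28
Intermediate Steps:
z(J) = -3 + J
√(z(-11*(-1)) + 31066) = √((-3 - 11*(-1)) + 31066) = √((-3 + 11) + 31066) = √(8 + 31066) = √31074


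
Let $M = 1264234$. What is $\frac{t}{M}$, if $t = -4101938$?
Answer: $- \frac{2050969}{632117} \approx -3.2446$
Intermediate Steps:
$\frac{t}{M} = - \frac{4101938}{1264234} = \left(-4101938\right) \frac{1}{1264234} = - \frac{2050969}{632117}$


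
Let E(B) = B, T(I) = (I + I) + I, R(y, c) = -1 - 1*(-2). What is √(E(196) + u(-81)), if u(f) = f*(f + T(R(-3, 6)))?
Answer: √6514 ≈ 80.709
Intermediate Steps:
R(y, c) = 1 (R(y, c) = -1 + 2 = 1)
T(I) = 3*I (T(I) = 2*I + I = 3*I)
u(f) = f*(3 + f) (u(f) = f*(f + 3*1) = f*(f + 3) = f*(3 + f))
√(E(196) + u(-81)) = √(196 - 81*(3 - 81)) = √(196 - 81*(-78)) = √(196 + 6318) = √6514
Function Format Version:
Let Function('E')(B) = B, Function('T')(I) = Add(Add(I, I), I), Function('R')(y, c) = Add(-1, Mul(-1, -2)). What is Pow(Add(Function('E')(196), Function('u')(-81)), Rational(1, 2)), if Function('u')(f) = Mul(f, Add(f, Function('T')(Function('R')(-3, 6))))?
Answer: Pow(6514, Rational(1, 2)) ≈ 80.709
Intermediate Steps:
Function('R')(y, c) = 1 (Function('R')(y, c) = Add(-1, 2) = 1)
Function('T')(I) = Mul(3, I) (Function('T')(I) = Add(Mul(2, I), I) = Mul(3, I))
Function('u')(f) = Mul(f, Add(3, f)) (Function('u')(f) = Mul(f, Add(f, Mul(3, 1))) = Mul(f, Add(f, 3)) = Mul(f, Add(3, f)))
Pow(Add(Function('E')(196), Function('u')(-81)), Rational(1, 2)) = Pow(Add(196, Mul(-81, Add(3, -81))), Rational(1, 2)) = Pow(Add(196, Mul(-81, -78)), Rational(1, 2)) = Pow(Add(196, 6318), Rational(1, 2)) = Pow(6514, Rational(1, 2))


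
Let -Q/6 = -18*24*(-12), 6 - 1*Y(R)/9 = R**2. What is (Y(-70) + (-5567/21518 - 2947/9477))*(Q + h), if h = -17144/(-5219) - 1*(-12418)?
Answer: 437907281915493670745/532145121417 ≈ 8.2291e+8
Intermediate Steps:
Y(R) = 54 - 9*R**2
Q = -31104 (Q = -6*(-18*24)*(-12) = -(-2592)*(-12) = -6*5184 = -31104)
h = 64826686/5219 (h = -17144*(-1/5219) + 12418 = 17144/5219 + 12418 = 64826686/5219 ≈ 12421.)
(Y(-70) + (-5567/21518 - 2947/9477))*(Q + h) = ((54 - 9*(-70)**2) + (-5567/21518 - 2947/9477))*(-31104 + 64826686/5219) = ((54 - 9*4900) + (-5567*1/21518 - 2947*1/9477))*(-97505090/5219) = ((54 - 44100) + (-5567/21518 - 2947/9477))*(-97505090/5219) = (-44046 - 116172005/203926086)*(-97505090/5219) = -8982244555961/203926086*(-97505090/5219) = 437907281915493670745/532145121417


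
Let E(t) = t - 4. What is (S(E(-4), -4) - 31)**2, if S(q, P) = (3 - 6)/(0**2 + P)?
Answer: 14641/16 ≈ 915.06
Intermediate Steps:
E(t) = -4 + t
S(q, P) = -3/P (S(q, P) = -3/(0 + P) = -3/P)
(S(E(-4), -4) - 31)**2 = (-3/(-4) - 31)**2 = (-3*(-1/4) - 31)**2 = (3/4 - 31)**2 = (-121/4)**2 = 14641/16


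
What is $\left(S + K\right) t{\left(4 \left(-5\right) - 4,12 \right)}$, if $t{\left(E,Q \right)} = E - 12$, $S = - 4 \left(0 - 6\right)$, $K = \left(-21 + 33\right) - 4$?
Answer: $-1152$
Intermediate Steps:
$K = 8$ ($K = 12 - 4 = 8$)
$S = 24$ ($S = \left(-4\right) \left(-6\right) = 24$)
$t{\left(E,Q \right)} = -12 + E$
$\left(S + K\right) t{\left(4 \left(-5\right) - 4,12 \right)} = \left(24 + 8\right) \left(-12 + \left(4 \left(-5\right) - 4\right)\right) = 32 \left(-12 - 24\right) = 32 \left(-36\right) = -1152$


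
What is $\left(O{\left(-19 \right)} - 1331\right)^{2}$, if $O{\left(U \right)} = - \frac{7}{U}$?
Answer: $\frac{639179524}{361} \approx 1.7706 \cdot 10^{6}$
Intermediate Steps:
$\left(O{\left(-19 \right)} - 1331\right)^{2} = \left(- \frac{7}{-19} - 1331\right)^{2} = \left(\left(-7\right) \left(- \frac{1}{19}\right) - 1331\right)^{2} = \left(\frac{7}{19} - 1331\right)^{2} = \left(- \frac{25282}{19}\right)^{2} = \frac{639179524}{361}$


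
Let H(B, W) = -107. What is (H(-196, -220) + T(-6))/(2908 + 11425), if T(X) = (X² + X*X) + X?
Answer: -41/14333 ≈ -0.0028605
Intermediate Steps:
T(X) = X + 2*X² (T(X) = (X² + X²) + X = 2*X² + X = X + 2*X²)
(H(-196, -220) + T(-6))/(2908 + 11425) = (-107 - 6*(1 + 2*(-6)))/(2908 + 11425) = (-107 - 6*(1 - 12))/14333 = (-107 - 6*(-11))*(1/14333) = (-107 + 66)*(1/14333) = -41*1/14333 = -41/14333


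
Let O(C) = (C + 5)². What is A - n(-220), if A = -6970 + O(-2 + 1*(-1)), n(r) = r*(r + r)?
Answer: -103766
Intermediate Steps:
n(r) = 2*r² (n(r) = r*(2*r) = 2*r²)
O(C) = (5 + C)²
A = -6966 (A = -6970 + (5 + (-2 + 1*(-1)))² = -6970 + (5 + (-2 - 1))² = -6970 + (5 - 3)² = -6970 + 2² = -6970 + 4 = -6966)
A - n(-220) = -6966 - 2*(-220)² = -6966 - 2*48400 = -6966 - 1*96800 = -6966 - 96800 = -103766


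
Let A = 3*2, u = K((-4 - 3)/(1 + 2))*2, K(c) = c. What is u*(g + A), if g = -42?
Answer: 168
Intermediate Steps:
u = -14/3 (u = ((-4 - 3)/(1 + 2))*2 = -7/3*2 = -14/3 ≈ -4.6667)
A = 6
u*(g + A) = -14*(-42 + 6)/3 = -14/3*(-36) = 168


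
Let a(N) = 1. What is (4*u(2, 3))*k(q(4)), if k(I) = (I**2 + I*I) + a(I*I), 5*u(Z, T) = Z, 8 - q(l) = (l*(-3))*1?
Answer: 6408/5 ≈ 1281.6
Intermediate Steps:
q(l) = 8 + 3*l (q(l) = 8 - l*(-3) = 8 - (-3*l) = 8 - (-3)*l = 8 + 3*l)
u(Z, T) = Z/5
k(I) = 1 + 2*I**2 (k(I) = (I**2 + I*I) + 1 = (I**2 + I**2) + 1 = 2*I**2 + 1 = 1 + 2*I**2)
(4*u(2, 3))*k(q(4)) = (4*((1/5)*2))*(1 + 2*(8 + 3*4)**2) = (4*(2/5))*(1 + 2*(8 + 12)**2) = 8*(1 + 2*20**2)/5 = 8*(1 + 2*400)/5 = 8*(1 + 800)/5 = (8/5)*801 = 6408/5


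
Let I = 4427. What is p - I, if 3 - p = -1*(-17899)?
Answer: -22323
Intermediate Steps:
p = -17896 (p = 3 - (-1)*(-17899) = 3 - 1*17899 = 3 - 17899 = -17896)
p - I = -17896 - 1*4427 = -17896 - 4427 = -22323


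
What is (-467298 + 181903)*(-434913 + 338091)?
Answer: 27632514690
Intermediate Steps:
(-467298 + 181903)*(-434913 + 338091) = -285395*(-96822) = 27632514690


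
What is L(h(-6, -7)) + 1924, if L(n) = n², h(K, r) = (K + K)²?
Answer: 22660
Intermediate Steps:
h(K, r) = 4*K² (h(K, r) = (2*K)² = 4*K²)
L(h(-6, -7)) + 1924 = (4*(-6)²)² + 1924 = (4*36)² + 1924 = 144² + 1924 = 20736 + 1924 = 22660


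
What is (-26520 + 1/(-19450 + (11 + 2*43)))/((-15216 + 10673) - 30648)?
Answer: 513241561/681051423 ≈ 0.75360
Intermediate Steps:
(-26520 + 1/(-19450 + (11 + 2*43)))/((-15216 + 10673) - 30648) = (-26520 + 1/(-19450 + (11 + 86)))/(-4543 - 30648) = (-26520 + 1/(-19450 + 97))/(-35191) = (-26520 + 1/(-19353))*(-1/35191) = (-26520 - 1/19353)*(-1/35191) = -513241561/19353*(-1/35191) = 513241561/681051423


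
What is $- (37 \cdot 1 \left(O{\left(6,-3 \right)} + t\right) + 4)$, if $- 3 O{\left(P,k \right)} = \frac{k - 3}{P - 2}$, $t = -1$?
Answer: $\frac{29}{2} \approx 14.5$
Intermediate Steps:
$O{\left(P,k \right)} = - \frac{-3 + k}{3 \left(-2 + P\right)}$ ($O{\left(P,k \right)} = - \frac{\left(k - 3\right) \frac{1}{P - 2}}{3} = - \frac{\left(-3 + k\right) \frac{1}{-2 + P}}{3} = - \frac{\frac{1}{-2 + P} \left(-3 + k\right)}{3} = - \frac{-3 + k}{3 \left(-2 + P\right)}$)
$- (37 \cdot 1 \left(O{\left(6,-3 \right)} + t\right) + 4) = - (37 \cdot 1 \left(\frac{3 - -3}{3 \left(-2 + 6\right)} - 1\right) + 4) = - (37 \cdot 1 \left(\frac{3 + 3}{3 \cdot 4} - 1\right) + 4) = - (37 \cdot 1 \left(\frac{1}{3} \cdot \frac{1}{4} \cdot 6 - 1\right) + 4) = - (37 \cdot 1 \left(\frac{1}{2} - 1\right) + 4) = - (37 \cdot 1 \left(- \frac{1}{2}\right) + 4) = - (37 \left(- \frac{1}{2}\right) + 4) = - (- \frac{37}{2} + 4) = \left(-1\right) \left(- \frac{29}{2}\right) = \frac{29}{2}$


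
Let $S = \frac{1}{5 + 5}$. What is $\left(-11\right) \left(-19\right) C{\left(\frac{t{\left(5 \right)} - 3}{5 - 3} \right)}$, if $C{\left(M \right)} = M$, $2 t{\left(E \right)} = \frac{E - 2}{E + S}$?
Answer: $- \frac{4807}{17} \approx -282.76$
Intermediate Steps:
$S = \frac{1}{10} \approx 0.1$
$t{\left(E \right)} = \frac{-2 + E}{2 \left(\frac{1}{10} + E\right)}$ ($t{\left(E \right)} = \frac{\left(E - 2\right) \frac{1}{E + \frac{1}{10}}}{2} = \frac{\left(-2 + E\right) \frac{1}{\frac{1}{10} + E}}{2} = \frac{\frac{1}{\frac{1}{10} + E} \left(-2 + E\right)}{2} = \frac{-2 + E}{2 \left(\frac{1}{10} + E\right)}$)
$\left(-11\right) \left(-19\right) C{\left(\frac{t{\left(5 \right)} - 3}{5 - 3} \right)} = \left(-11\right) \left(-19\right) \frac{\frac{5 \left(-2 + 5\right)}{1 + 10 \cdot 5} - 3}{5 - 3} = 209 \frac{5 \frac{1}{1 + 50} \cdot 3 - 3}{2} = 209 \left(5 \cdot \frac{1}{51} \cdot 3 - 3\right) \frac{1}{2} = 209 \left(\frac{5}{17} - 3\right) \frac{1}{2} = 209 \left(\left(- \frac{46}{17}\right) \frac{1}{2}\right) = 209 \left(- \frac{23}{17}\right) = - \frac{4807}{17}$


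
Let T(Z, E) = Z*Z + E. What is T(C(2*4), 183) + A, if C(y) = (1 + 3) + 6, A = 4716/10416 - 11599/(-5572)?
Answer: 12330233/43183 ≈ 285.53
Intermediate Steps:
A = 109444/43183 (A = 4716*(1/10416) - 11599*(-1/5572) = 393/868 + 1657/796 = 109444/43183 ≈ 2.5344)
C(y) = 10 (C(y) = 4 + 6 = 10)
T(Z, E) = E + Z² (T(Z, E) = Z² + E = E + Z²)
T(C(2*4), 183) + A = (183 + 10²) + 109444/43183 = (183 + 100) + 109444/43183 = 283 + 109444/43183 = 12330233/43183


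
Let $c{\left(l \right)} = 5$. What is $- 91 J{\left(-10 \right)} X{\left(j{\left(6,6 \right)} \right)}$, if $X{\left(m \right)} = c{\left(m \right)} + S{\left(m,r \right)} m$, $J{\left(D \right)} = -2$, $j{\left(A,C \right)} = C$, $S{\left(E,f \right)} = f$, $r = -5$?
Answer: $-4550$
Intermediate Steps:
$X{\left(m \right)} = 5 - 5 m$
$- 91 J{\left(-10 \right)} X{\left(j{\left(6,6 \right)} \right)} = \left(-91\right) \left(-2\right) \left(5 - 30\right) = 182 \left(5 - 30\right) = 182 \left(-25\right) = -4550$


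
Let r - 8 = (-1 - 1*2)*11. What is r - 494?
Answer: -519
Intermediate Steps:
r = -25 (r = 8 + (-1 - 1*2)*11 = 8 + (-1 - 2)*11 = 8 - 3*11 = 8 - 33 = -25)
r - 494 = -25 - 494 = -519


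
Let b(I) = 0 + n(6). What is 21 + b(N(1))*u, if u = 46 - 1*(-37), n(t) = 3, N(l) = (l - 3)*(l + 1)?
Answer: 270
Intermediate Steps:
N(l) = (1 + l)*(-3 + l) (N(l) = (-3 + l)*(1 + l) = (1 + l)*(-3 + l))
u = 83 (u = 46 + 37 = 83)
b(I) = 3 (b(I) = 0 + 3 = 3)
21 + b(N(1))*u = 21 + 3*83 = 21 + 249 = 270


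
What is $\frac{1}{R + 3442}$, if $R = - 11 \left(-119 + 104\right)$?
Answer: $\frac{1}{3607} \approx 0.00027724$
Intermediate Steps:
$R = 165$ ($R = \left(-11\right) \left(-15\right) = 165$)
$\frac{1}{R + 3442} = \frac{1}{165 + 3442} = \frac{1}{3607}$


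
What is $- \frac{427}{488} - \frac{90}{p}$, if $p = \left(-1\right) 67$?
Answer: $\frac{251}{536} \approx 0.46828$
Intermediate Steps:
$p = -67$
$- \frac{427}{488} - \frac{90}{p} = - \frac{427}{488} - \frac{90}{-67} = \left(-427\right) \frac{1}{488} - - \frac{90}{67} = - \frac{7}{8} + \frac{90}{67} = \frac{251}{536}$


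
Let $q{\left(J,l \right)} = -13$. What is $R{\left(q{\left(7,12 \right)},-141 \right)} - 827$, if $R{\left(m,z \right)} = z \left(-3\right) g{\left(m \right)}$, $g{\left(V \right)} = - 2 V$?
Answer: $10171$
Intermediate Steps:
$R{\left(m,z \right)} = 6 m z$ ($R{\left(m,z \right)} = z \left(-3\right) \left(- 2 m\right) = - 3 z \left(- 2 m\right) = 6 m z$)
$R{\left(q{\left(7,12 \right)},-141 \right)} - 827 = 6 \left(-13\right) \left(-141\right) - 827 = 10998 - 827 = 10171$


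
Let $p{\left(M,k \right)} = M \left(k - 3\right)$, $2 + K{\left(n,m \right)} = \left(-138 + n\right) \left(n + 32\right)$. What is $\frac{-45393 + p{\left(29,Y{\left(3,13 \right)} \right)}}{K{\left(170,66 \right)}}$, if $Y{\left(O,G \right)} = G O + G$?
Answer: $- \frac{21986}{3231} \approx -6.8047$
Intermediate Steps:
$Y{\left(O,G \right)} = G + G O$
$K{\left(n,m \right)} = -2 + \left(-138 + n\right) \left(32 + n\right)$ ($K{\left(n,m \right)} = -2 + \left(-138 + n\right) \left(n + 32\right) = -2 + \left(-138 + n\right) \left(32 + n\right)$)
$p{\left(M,k \right)} = M \left(-3 + k\right)$
$\frac{-45393 + p{\left(29,Y{\left(3,13 \right)} \right)}}{K{\left(170,66 \right)}} = \frac{-45393 + 29 \left(-3 + 13 \left(1 + 3\right)\right)}{-4418 + 170^{2} - 18020} = \frac{-45393 + 29 \left(-3 + 13 \cdot 4\right)}{-4418 + 28900 - 18020} = \frac{-45393 + 29 \left(-3 + 52\right)}{6462} = \left(-45393 + 29 \cdot 49\right) \frac{1}{6462} = \left(-45393 + 1421\right) \frac{1}{6462} = \left(-43972\right) \frac{1}{6462} = - \frac{21986}{3231}$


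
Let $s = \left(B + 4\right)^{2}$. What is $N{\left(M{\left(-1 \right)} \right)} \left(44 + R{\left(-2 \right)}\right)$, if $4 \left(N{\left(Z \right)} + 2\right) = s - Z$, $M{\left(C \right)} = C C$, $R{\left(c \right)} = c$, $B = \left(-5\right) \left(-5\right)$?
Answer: $8736$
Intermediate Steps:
$B = 25$
$s = 841$ ($s = \left(25 + 4\right)^{2} = 29^{2} = 841$)
$M{\left(C \right)} = C^{2}$
$N{\left(Z \right)} = \frac{833}{4} - \frac{Z}{4}$ ($N{\left(Z \right)} = -2 + \frac{841 - Z}{4} = -2 - \left(- \frac{841}{4} + \frac{Z}{4}\right) = \frac{833}{4} - \frac{Z}{4}$)
$N{\left(M{\left(-1 \right)} \right)} \left(44 + R{\left(-2 \right)}\right) = \left(\frac{833}{4} - \frac{\left(-1\right)^{2}}{4}\right) \left(44 - 2\right) = \left(\frac{833}{4} - \frac{1}{4}\right) 42 = 208 \cdot 42 = 8736$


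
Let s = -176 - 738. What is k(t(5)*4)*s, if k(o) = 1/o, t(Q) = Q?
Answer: -457/10 ≈ -45.700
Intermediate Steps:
s = -914
k(t(5)*4)*s = -914/(5*4) = -914/20 = (1/20)*(-914) = -457/10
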